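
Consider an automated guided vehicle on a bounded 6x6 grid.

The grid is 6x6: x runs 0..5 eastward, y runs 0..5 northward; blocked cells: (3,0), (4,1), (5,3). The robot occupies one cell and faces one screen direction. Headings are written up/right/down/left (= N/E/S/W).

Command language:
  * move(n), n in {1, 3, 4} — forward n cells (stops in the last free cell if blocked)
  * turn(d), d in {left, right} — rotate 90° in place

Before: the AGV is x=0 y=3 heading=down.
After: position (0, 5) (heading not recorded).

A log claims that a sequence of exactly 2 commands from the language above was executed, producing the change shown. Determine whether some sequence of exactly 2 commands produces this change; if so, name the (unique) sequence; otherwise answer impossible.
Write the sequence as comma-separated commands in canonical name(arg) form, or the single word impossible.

impossible

all 25 sequences checked — none match.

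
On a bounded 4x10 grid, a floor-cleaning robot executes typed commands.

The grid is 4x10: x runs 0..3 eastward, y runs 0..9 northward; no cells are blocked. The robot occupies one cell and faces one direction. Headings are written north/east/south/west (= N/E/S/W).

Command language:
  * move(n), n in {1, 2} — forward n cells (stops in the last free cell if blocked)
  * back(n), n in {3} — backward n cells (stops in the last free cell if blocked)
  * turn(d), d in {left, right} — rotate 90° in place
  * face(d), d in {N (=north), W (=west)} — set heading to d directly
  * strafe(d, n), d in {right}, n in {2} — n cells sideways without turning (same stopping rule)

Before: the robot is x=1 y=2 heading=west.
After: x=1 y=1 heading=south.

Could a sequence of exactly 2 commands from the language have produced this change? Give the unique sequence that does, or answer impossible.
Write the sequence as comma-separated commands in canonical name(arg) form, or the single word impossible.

key: position moved to (1,1) AND the heading swung to S — translation plus rotation needed
t0: x=1 y=2 heading=west
[1] after turn(left): x=1 y=2 heading=south
[2] after move(1): x=1 y=1 heading=south
no other 2-command option fits: unique.

turn(left), move(1)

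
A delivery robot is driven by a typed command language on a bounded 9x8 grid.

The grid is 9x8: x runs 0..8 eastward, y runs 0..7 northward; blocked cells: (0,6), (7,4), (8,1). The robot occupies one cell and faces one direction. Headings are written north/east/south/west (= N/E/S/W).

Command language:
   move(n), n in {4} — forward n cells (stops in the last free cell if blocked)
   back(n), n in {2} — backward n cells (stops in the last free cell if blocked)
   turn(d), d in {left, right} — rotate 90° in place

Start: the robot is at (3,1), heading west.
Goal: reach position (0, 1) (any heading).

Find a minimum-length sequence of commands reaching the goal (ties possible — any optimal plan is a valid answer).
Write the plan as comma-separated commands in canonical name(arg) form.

move(4)

from: at (3,1), heading west
t=1 move(4) ⇒ at (0,1), heading west
minimal: 1 command(s), checked below 1.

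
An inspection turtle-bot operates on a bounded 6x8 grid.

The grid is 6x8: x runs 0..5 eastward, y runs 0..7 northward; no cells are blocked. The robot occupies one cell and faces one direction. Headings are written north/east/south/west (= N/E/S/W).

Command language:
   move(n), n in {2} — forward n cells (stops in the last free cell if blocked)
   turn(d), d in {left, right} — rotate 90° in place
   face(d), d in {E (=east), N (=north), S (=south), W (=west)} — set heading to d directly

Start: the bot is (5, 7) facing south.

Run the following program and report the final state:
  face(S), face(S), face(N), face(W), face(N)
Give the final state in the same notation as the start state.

begin: (5, 7) facing south
step 1 (face(S)): (5, 7) facing south
step 2 (face(S)): (5, 7) facing south
step 3 (face(N)): (5, 7) facing north
step 4 (face(W)): (5, 7) facing west
step 5 (face(N)): (5, 7) facing north

(5, 7) facing north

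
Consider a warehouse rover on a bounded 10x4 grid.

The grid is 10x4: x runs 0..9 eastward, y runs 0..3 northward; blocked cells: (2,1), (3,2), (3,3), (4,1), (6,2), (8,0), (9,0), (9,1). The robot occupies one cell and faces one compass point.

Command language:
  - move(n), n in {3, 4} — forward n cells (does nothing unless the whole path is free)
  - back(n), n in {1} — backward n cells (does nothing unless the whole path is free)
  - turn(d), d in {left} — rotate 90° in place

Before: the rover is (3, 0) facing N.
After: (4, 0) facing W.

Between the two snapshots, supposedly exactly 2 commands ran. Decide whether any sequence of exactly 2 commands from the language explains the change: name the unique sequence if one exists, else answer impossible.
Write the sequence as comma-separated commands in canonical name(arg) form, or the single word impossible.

turn(left), back(1)

key: order matters: swapping turn(left) and back(1) lands elsewhere
begin: (3, 0) facing N
t=1 turn(left) ⇒ (3, 0) facing W
t=2 back(1) ⇒ (4, 0) facing W
all 16 alternatives checked — unique.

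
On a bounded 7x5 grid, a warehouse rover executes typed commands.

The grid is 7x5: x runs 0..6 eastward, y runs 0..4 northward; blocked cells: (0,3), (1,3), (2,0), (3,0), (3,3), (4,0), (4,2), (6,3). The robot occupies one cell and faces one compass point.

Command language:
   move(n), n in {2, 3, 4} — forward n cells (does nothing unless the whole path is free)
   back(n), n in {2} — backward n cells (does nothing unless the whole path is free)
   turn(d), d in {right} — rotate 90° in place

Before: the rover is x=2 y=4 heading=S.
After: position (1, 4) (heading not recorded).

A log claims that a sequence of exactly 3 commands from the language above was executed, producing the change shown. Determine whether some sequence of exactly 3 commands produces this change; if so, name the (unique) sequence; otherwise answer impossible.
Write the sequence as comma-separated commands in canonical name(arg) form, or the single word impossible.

key: order matters: swapping turn(right) and move(3) lands elsewhere
from: x=2 y=4 heading=S
1. turn(right) → x=2 y=4 heading=W
2. back(2) → x=4 y=4 heading=W
3. move(3) → x=1 y=4 heading=W
uniquely the one of 125 3-step routes that fits.

turn(right), back(2), move(3)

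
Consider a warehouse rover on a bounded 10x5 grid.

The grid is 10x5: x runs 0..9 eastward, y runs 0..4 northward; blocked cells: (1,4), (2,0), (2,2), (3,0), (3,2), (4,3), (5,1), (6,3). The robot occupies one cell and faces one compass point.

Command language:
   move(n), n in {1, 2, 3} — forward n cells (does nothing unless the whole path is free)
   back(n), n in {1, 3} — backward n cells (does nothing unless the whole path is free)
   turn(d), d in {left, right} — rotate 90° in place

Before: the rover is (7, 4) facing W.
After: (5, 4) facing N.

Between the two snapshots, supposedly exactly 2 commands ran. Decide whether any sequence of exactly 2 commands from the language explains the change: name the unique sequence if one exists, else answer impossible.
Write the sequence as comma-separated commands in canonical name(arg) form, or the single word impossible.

key: cell and facing (now N) both changed — the 2 commands mix motion and turning
begin: (7, 4) facing W
t=1 move(2) ⇒ (5, 4) facing W
t=2 turn(right) ⇒ (5, 4) facing N
all 49 alternatives checked — unique.

move(2), turn(right)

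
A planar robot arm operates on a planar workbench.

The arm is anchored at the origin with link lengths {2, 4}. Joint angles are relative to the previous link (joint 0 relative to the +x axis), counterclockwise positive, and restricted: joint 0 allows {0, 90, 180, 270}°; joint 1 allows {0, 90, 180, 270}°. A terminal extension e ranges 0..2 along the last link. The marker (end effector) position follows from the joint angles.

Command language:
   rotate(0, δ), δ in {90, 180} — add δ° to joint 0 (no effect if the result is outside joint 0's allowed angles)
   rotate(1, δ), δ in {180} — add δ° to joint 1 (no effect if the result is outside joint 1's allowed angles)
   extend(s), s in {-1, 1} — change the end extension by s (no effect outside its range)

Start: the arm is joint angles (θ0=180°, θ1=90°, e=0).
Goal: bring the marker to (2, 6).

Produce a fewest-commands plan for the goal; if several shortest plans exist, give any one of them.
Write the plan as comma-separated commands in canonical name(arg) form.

extend(1), extend(1), rotate(0, 180)

t0: joint angles (θ0=180°, θ1=90°, e=0)
t=1 extend(1) ⇒ joint angles (θ0=180°, θ1=90°, e=1)
t=2 extend(1) ⇒ joint angles (θ0=180°, θ1=90°, e=2)
t=3 rotate(0, 180) ⇒ joint angles (θ0=0°, θ1=90°, e=2)
no 2-step plan works, so 3 is optimal.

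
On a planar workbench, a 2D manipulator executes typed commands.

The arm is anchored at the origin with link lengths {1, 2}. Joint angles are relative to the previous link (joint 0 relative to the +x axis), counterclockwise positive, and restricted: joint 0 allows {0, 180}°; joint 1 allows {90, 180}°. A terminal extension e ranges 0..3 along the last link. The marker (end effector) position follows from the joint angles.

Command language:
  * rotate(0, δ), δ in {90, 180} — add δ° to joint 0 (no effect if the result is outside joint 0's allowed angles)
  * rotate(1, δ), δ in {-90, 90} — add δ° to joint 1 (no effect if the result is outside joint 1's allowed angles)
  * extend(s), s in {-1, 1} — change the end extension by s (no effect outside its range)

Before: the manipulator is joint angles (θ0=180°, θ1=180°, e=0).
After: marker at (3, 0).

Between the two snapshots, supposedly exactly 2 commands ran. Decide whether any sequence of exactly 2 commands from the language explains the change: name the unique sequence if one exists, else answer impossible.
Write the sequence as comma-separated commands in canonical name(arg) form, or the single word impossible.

extend(1), extend(1)

t0: joint angles (θ0=180°, θ1=180°, e=0)
step 1 (extend(1)): joint angles (θ0=180°, θ1=180°, e=1)
step 2 (extend(1)): joint angles (θ0=180°, θ1=180°, e=2)
uniquely the one of 36 2-step routes that fits.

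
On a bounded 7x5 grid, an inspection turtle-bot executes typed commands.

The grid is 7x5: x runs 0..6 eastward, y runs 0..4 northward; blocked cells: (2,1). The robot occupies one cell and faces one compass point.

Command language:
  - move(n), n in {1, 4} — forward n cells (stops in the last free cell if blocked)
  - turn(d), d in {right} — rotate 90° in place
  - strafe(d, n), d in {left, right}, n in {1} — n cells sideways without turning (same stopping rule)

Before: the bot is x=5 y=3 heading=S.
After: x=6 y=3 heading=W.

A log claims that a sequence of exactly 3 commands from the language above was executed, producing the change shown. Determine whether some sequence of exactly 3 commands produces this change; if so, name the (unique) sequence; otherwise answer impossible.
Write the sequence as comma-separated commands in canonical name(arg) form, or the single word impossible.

key: position moved to (6,3) AND the heading swung to W — translation plus rotation needed
initial: x=5 y=3 heading=S
1. strafe(left, 1) → x=6 y=3 heading=S
2. strafe(left, 1) → x=6 y=3 heading=S
3. turn(right) → x=6 y=3 heading=W
no rival 3-sequence matches.

strafe(left, 1), strafe(left, 1), turn(right)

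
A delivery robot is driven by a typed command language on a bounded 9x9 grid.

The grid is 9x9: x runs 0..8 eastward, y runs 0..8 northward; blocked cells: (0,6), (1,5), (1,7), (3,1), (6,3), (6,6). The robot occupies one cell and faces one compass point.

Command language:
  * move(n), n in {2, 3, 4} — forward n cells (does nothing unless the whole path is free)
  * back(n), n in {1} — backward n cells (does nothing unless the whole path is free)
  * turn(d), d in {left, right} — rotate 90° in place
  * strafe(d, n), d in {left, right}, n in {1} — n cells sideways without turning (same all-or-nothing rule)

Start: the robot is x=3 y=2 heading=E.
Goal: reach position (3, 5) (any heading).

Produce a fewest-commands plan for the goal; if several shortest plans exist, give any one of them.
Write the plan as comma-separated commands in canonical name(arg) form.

start: x=3 y=2 heading=E
1. turn(left) → x=3 y=2 heading=N
2. move(3) → x=3 y=5 heading=N
no 1-step plan works, so 2 is optimal.

turn(left), move(3)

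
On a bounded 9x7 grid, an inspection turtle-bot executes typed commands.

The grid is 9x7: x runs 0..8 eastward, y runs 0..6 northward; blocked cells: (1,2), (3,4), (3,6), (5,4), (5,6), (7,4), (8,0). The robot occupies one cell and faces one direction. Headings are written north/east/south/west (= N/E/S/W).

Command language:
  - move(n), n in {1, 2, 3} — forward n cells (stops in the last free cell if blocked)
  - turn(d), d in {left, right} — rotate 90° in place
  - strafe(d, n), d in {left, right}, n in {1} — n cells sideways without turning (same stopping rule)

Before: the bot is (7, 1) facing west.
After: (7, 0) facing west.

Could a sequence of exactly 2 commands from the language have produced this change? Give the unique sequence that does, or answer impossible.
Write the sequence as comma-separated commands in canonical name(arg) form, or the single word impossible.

strafe(left, 1), strafe(left, 1)

key: the second strafe(left, 1) runs into the grid edge before its full distance
from: (7, 1) facing west
[1] after strafe(left, 1): (7, 0) facing west
[2] after strafe(left, 1): (7, 0) facing west
uniquely the one of 49 2-step routes that fits.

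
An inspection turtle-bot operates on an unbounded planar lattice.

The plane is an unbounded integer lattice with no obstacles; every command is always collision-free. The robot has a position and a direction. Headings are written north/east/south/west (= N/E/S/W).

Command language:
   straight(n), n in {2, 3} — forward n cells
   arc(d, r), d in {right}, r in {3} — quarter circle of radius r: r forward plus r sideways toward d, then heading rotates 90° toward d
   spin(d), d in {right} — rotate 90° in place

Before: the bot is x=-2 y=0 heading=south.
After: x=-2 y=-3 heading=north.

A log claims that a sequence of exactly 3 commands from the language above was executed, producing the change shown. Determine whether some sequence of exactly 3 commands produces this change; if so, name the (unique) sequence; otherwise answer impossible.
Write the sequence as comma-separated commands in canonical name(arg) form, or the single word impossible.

straight(3), spin(right), spin(right)

key: order matters: swapping straight(3) and spin(right) lands elsewhere
from: x=-2 y=0 heading=south
[1] after straight(3): x=-2 y=-3 heading=south
[2] after spin(right): x=-2 y=-3 heading=west
[3] after spin(right): x=-2 y=-3 heading=north
all 64 alternatives checked — unique.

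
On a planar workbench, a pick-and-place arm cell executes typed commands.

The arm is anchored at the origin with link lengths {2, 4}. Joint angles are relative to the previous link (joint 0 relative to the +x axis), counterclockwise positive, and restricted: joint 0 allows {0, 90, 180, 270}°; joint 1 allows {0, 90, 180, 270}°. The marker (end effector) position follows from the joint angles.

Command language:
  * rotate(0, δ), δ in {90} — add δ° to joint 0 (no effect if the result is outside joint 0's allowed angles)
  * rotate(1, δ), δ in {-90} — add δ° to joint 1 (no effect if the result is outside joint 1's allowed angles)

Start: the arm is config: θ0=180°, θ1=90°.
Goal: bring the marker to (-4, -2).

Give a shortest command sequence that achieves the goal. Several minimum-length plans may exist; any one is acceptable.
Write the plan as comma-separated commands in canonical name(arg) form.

rotate(1, -90), rotate(1, -90), rotate(0, 90)

begin: config: θ0=180°, θ1=90°
t=1 rotate(1, -90) ⇒ config: θ0=180°, θ1=0°
t=2 rotate(1, -90) ⇒ config: θ0=180°, θ1=270°
t=3 rotate(0, 90) ⇒ config: θ0=270°, θ1=270°
minimal: 3 command(s), checked below 3.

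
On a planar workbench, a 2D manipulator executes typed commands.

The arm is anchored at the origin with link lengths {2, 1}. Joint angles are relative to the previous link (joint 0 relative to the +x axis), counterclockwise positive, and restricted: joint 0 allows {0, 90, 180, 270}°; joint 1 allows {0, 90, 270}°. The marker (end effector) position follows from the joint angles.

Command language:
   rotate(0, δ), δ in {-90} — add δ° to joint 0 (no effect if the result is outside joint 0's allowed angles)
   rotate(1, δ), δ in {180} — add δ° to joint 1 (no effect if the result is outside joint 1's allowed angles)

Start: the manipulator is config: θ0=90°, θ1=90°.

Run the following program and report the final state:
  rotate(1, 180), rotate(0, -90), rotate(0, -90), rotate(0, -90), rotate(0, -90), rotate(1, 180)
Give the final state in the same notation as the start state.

initial: config: θ0=90°, θ1=90°
step 1 (rotate(1, 180)): config: θ0=90°, θ1=270°
step 2 (rotate(0, -90)): config: θ0=0°, θ1=270°
step 3 (rotate(0, -90)): config: θ0=270°, θ1=270°
step 4 (rotate(0, -90)): config: θ0=180°, θ1=270°
step 5 (rotate(0, -90)): config: θ0=90°, θ1=270°
step 6 (rotate(1, 180)): config: θ0=90°, θ1=90°

config: θ0=90°, θ1=90°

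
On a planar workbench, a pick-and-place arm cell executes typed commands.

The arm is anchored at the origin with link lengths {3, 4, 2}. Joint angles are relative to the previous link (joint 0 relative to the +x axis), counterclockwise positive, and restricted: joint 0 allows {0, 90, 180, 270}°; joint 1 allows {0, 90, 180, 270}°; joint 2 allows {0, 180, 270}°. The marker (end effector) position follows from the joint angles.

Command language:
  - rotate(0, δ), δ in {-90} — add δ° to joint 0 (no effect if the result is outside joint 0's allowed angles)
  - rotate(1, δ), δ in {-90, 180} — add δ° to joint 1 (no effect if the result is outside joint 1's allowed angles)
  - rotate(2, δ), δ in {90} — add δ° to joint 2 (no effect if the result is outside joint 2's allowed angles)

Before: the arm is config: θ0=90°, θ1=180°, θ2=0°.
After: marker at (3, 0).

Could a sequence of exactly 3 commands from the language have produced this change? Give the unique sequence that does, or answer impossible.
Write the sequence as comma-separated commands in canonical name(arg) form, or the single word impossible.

from: config: θ0=90°, θ1=180°, θ2=0°
t=1 rotate(0, -90) ⇒ config: θ0=0°, θ1=180°, θ2=0°
t=2 rotate(0, -90) ⇒ config: θ0=270°, θ1=180°, θ2=0°
t=3 rotate(0, -90) ⇒ config: θ0=180°, θ1=180°, θ2=0°
all 64 alternatives checked — unique.

rotate(0, -90), rotate(0, -90), rotate(0, -90)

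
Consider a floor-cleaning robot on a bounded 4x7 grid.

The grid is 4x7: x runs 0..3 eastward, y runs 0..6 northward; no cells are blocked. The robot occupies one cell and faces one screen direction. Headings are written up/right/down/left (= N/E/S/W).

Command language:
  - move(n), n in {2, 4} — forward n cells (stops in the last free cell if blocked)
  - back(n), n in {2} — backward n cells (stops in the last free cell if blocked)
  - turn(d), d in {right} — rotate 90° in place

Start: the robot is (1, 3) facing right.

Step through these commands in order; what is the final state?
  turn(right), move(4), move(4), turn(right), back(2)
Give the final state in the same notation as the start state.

(3, 0) facing left

initial: (1, 3) facing right
t=1 turn(right) ⇒ (1, 3) facing down
t=2 move(4) ⇒ (1, 0) facing down
t=3 move(4) ⇒ (1, 0) facing down
t=4 turn(right) ⇒ (1, 0) facing left
t=5 back(2) ⇒ (3, 0) facing left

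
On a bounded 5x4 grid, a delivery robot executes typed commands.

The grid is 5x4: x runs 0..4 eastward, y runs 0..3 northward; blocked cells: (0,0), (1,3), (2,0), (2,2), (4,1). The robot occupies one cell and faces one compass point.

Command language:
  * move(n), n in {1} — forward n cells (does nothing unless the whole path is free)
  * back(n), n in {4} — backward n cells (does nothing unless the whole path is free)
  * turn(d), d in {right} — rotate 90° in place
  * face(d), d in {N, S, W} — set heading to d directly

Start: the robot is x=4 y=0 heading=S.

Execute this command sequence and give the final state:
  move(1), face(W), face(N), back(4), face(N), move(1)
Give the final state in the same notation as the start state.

initial: x=4 y=0 heading=S
1. move(1) → x=4 y=0 heading=S
2. face(W) → x=4 y=0 heading=W
3. face(N) → x=4 y=0 heading=N
4. back(4) → x=4 y=0 heading=N
5. face(N) → x=4 y=0 heading=N
6. move(1) → x=4 y=0 heading=N

x=4 y=0 heading=N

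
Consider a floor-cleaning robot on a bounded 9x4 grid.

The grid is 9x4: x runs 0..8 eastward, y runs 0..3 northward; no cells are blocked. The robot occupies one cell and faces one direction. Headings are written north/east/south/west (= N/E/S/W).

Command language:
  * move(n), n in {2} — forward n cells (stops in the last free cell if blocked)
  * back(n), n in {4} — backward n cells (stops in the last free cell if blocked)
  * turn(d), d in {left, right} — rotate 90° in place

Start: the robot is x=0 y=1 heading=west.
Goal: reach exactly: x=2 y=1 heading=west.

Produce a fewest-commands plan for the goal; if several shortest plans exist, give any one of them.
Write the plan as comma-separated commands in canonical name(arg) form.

start: x=0 y=1 heading=west
step 1 (back(4)): x=4 y=1 heading=west
step 2 (move(2)): x=2 y=1 heading=west
minimal: 2 command(s), checked below 2.

back(4), move(2)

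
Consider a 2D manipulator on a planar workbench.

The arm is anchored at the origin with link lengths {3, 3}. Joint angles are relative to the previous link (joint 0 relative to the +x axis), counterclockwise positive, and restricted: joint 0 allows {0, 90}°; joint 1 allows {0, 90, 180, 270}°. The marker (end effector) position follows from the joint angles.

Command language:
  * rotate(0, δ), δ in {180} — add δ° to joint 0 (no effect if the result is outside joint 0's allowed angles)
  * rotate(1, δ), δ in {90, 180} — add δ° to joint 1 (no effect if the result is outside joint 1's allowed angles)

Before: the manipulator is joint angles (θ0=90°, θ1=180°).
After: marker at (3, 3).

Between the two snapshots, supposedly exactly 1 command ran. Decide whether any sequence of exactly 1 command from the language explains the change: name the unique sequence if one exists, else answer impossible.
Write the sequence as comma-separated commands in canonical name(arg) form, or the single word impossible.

rotate(1, 90)

start: joint angles (θ0=90°, θ1=180°)
1. rotate(1, 90) → joint angles (θ0=90°, θ1=270°)
no other 1-command option fits: unique.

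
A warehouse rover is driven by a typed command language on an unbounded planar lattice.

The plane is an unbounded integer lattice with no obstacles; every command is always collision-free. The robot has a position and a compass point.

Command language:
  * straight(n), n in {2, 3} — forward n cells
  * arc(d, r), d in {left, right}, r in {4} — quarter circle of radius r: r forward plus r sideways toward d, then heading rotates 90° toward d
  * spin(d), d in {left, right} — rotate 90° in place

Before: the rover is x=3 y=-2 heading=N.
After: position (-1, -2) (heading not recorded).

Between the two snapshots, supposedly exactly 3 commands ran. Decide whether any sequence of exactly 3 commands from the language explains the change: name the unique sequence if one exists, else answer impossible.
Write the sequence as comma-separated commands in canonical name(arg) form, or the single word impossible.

key: running straight(2) before spin(left) would end elsewhere — order is forced
from: x=3 y=-2 heading=N
step 1 (spin(left)): x=3 y=-2 heading=W
step 2 (straight(2)): x=1 y=-2 heading=W
step 3 (straight(2)): x=-1 y=-2 heading=W
uniquely the one of 216 3-step routes that fits.

spin(left), straight(2), straight(2)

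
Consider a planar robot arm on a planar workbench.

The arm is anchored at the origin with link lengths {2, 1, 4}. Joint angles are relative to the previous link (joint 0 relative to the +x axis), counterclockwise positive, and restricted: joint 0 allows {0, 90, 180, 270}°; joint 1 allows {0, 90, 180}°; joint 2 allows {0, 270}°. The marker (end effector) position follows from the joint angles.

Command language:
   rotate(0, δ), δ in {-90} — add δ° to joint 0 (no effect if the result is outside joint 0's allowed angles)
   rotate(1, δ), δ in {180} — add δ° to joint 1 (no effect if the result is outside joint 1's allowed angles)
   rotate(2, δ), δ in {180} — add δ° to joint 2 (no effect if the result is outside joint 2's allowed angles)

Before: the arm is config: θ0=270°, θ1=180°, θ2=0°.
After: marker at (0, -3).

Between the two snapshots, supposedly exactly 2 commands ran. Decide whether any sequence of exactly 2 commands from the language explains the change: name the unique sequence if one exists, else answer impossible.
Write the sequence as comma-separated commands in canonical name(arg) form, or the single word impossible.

rotate(0, -90), rotate(0, -90)

from: config: θ0=270°, θ1=180°, θ2=0°
[1] after rotate(0, -90): config: θ0=180°, θ1=180°, θ2=0°
[2] after rotate(0, -90): config: θ0=90°, θ1=180°, θ2=0°
all 9 alternatives checked — unique.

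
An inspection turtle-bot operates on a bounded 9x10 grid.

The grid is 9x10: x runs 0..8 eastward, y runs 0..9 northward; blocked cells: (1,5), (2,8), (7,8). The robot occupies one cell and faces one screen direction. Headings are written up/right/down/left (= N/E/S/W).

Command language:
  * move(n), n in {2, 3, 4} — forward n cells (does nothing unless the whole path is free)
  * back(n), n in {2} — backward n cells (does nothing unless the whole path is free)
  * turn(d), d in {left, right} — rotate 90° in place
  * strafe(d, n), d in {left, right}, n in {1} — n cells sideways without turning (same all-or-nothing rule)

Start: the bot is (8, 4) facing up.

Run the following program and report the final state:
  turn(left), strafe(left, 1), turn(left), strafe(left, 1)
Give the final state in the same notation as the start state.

(8, 3) facing down

initial: (8, 4) facing up
1. turn(left) → (8, 4) facing left
2. strafe(left, 1) → (8, 3) facing left
3. turn(left) → (8, 3) facing down
4. strafe(left, 1) → (8, 3) facing down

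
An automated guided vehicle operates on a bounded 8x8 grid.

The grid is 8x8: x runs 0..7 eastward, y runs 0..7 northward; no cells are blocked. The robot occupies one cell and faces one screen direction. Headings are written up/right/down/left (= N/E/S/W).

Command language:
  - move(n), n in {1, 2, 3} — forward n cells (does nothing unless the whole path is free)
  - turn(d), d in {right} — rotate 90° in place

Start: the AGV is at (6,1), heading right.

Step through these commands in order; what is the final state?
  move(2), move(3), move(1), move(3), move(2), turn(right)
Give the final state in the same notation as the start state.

from: at (6,1), heading right
[1] after move(2): at (6,1), heading right
[2] after move(3): at (6,1), heading right
[3] after move(1): at (7,1), heading right
[4] after move(3): at (7,1), heading right
[5] after move(2): at (7,1), heading right
[6] after turn(right): at (7,1), heading down

at (7,1), heading down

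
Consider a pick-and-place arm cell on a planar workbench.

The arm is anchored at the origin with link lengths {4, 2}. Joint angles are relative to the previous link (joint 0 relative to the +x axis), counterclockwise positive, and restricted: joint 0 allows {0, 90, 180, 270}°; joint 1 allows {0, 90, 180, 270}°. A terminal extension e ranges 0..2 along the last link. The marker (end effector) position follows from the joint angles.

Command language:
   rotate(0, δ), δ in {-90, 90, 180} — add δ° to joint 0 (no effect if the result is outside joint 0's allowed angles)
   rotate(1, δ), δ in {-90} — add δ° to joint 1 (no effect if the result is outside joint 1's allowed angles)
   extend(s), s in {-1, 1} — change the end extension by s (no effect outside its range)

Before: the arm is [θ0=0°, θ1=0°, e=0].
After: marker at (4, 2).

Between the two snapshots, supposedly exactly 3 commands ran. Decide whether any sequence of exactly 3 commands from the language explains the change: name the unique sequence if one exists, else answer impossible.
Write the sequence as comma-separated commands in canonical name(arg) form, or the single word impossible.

rotate(1, -90), rotate(1, -90), rotate(1, -90)

t0: [θ0=0°, θ1=0°, e=0]
1. rotate(1, -90) → [θ0=0°, θ1=270°, e=0]
2. rotate(1, -90) → [θ0=0°, θ1=180°, e=0]
3. rotate(1, -90) → [θ0=0°, θ1=90°, e=0]
no other 3-command option fits: unique.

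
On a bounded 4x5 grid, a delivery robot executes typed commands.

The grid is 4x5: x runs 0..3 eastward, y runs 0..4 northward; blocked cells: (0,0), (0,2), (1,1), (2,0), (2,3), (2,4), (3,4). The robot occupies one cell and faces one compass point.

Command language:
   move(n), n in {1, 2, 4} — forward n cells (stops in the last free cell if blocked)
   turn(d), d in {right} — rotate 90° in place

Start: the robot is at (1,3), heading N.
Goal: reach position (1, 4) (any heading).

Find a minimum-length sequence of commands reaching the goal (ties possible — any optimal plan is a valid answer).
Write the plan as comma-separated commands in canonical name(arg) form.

move(2)

t0: at (1,3), heading N
[1] after move(2): at (1,4), heading N
minimal: 1 command(s), checked below 1.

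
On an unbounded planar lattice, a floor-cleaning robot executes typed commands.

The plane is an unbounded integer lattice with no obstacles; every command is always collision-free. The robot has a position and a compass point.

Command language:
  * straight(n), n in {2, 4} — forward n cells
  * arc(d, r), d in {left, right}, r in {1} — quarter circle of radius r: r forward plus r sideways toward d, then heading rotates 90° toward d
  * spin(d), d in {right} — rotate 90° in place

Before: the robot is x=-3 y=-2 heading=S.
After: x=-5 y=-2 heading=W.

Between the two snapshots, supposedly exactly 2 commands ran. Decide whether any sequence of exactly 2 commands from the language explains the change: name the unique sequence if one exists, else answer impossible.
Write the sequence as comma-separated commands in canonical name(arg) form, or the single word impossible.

key: running straight(2) before spin(right) would end elsewhere — order is forced
t0: x=-3 y=-2 heading=S
step 1 (spin(right)): x=-3 y=-2 heading=W
step 2 (straight(2)): x=-5 y=-2 heading=W
all 25 alternatives checked — unique.

spin(right), straight(2)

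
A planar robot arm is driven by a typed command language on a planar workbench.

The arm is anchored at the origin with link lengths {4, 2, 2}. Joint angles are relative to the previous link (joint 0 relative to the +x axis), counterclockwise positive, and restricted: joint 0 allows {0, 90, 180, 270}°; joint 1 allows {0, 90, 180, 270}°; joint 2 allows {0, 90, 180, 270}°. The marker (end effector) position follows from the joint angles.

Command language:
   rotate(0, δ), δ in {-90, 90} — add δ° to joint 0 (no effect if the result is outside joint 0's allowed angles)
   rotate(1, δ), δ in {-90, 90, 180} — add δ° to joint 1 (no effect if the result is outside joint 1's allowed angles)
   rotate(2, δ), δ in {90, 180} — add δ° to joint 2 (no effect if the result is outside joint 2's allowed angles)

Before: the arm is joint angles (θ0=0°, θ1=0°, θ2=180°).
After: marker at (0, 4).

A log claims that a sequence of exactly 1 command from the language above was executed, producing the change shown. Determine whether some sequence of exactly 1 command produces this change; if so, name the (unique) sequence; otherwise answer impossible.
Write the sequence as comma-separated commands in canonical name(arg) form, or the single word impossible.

rotate(0, 90)

initial: joint angles (θ0=0°, θ1=0°, θ2=180°)
1. rotate(0, 90) → joint angles (θ0=90°, θ1=0°, θ2=180°)
no rival 1-sequence matches.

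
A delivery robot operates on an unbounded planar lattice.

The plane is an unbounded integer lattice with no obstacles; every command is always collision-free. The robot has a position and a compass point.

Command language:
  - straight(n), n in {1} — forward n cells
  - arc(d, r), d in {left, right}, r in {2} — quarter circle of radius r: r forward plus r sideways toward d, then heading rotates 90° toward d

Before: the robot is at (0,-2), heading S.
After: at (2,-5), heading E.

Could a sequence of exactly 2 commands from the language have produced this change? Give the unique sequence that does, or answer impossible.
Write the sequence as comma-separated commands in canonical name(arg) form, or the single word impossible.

key: order matters: swapping straight(1) and arc(left, 2) lands elsewhere
initial: at (0,-2), heading S
step 1 (straight(1)): at (0,-3), heading S
step 2 (arc(left, 2)): at (2,-5), heading E
no other 2-command option fits: unique.

straight(1), arc(left, 2)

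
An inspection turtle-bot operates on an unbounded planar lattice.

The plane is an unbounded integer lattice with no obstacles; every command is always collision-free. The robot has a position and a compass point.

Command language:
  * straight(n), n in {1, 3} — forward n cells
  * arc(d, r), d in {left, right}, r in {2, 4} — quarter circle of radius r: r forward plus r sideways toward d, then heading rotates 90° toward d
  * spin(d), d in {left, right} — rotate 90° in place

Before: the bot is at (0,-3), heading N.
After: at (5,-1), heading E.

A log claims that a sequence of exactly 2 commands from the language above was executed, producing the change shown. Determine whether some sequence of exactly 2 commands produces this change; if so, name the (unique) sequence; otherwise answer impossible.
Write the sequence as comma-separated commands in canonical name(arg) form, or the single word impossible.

arc(right, 2), straight(3)

key: order matters: swapping arc(right, 2) and straight(3) lands elsewhere
begin: at (0,-3), heading N
1. arc(right, 2) → at (2,-1), heading E
2. straight(3) → at (5,-1), heading E
no other 2-command option fits: unique.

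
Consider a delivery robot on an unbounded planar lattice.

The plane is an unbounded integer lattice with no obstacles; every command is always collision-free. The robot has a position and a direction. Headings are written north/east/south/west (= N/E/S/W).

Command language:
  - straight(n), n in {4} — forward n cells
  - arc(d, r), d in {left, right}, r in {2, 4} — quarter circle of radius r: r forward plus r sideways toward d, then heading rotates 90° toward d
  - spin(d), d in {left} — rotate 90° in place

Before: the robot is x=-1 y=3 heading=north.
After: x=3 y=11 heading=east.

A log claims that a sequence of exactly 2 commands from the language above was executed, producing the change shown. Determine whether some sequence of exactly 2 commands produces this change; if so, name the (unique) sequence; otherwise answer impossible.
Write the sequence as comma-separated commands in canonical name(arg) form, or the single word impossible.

straight(4), arc(right, 4)

key: cell and facing (now E) both changed — the 2 commands mix motion and turning
initial: x=-1 y=3 heading=north
1. straight(4) → x=-1 y=7 heading=north
2. arc(right, 4) → x=3 y=11 heading=east
all 36 alternatives checked — unique.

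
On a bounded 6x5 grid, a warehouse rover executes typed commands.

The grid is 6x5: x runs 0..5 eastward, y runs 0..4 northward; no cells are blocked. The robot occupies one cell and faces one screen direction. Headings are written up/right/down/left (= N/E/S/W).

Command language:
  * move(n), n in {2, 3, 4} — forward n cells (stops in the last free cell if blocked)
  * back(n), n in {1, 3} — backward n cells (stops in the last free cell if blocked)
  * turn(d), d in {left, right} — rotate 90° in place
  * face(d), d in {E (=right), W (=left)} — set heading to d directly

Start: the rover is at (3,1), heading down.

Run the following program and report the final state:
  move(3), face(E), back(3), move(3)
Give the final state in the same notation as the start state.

initial: at (3,1), heading down
[1] after move(3): at (3,0), heading down
[2] after face(E): at (3,0), heading right
[3] after back(3): at (0,0), heading right
[4] after move(3): at (3,0), heading right

at (3,0), heading right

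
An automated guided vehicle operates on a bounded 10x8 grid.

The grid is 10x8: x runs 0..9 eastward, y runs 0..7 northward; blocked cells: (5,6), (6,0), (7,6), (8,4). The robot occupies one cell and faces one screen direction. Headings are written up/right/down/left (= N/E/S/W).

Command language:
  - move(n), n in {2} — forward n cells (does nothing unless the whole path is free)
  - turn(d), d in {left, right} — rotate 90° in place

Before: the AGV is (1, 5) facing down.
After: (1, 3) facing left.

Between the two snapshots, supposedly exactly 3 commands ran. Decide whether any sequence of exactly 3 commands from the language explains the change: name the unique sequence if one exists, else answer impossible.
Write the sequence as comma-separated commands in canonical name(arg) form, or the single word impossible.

key: cell and facing (now W) both changed — the 3 commands mix motion and turning
begin: (1, 5) facing down
[1] after move(2): (1, 3) facing down
[2] after turn(right): (1, 3) facing left
[3] after move(2): (1, 3) facing left
uniquely the one of 27 3-step routes that fits.

move(2), turn(right), move(2)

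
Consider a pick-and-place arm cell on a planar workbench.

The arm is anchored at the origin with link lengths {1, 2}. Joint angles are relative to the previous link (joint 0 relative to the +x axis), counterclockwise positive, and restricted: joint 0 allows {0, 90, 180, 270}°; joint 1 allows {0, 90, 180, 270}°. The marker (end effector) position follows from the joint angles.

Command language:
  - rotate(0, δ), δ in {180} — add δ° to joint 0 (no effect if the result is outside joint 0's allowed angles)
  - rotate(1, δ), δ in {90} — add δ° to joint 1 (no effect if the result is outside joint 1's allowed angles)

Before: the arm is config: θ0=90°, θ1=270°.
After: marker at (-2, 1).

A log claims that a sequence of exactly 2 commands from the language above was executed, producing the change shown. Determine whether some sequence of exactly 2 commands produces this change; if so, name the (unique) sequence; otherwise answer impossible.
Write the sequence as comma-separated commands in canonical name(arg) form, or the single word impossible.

t0: config: θ0=90°, θ1=270°
1. rotate(1, 90) → config: θ0=90°, θ1=0°
2. rotate(1, 90) → config: θ0=90°, θ1=90°
all 4 alternatives checked — unique.

rotate(1, 90), rotate(1, 90)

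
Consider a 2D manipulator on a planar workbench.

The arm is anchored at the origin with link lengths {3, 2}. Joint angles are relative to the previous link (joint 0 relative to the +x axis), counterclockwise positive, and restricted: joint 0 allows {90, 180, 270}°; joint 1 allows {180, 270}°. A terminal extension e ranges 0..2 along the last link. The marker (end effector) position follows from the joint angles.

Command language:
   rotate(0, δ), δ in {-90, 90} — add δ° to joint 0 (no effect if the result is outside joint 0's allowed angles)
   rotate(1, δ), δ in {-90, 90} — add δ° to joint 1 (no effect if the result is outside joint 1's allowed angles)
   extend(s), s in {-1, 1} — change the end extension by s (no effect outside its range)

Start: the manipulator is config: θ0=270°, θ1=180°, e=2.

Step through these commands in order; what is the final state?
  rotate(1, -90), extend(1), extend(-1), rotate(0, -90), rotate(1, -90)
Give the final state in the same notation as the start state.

config: θ0=180°, θ1=180°, e=1

begin: config: θ0=270°, θ1=180°, e=2
[1] after rotate(1, -90): config: θ0=270°, θ1=180°, e=2
[2] after extend(1): config: θ0=270°, θ1=180°, e=2
[3] after extend(-1): config: θ0=270°, θ1=180°, e=1
[4] after rotate(0, -90): config: θ0=180°, θ1=180°, e=1
[5] after rotate(1, -90): config: θ0=180°, θ1=180°, e=1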